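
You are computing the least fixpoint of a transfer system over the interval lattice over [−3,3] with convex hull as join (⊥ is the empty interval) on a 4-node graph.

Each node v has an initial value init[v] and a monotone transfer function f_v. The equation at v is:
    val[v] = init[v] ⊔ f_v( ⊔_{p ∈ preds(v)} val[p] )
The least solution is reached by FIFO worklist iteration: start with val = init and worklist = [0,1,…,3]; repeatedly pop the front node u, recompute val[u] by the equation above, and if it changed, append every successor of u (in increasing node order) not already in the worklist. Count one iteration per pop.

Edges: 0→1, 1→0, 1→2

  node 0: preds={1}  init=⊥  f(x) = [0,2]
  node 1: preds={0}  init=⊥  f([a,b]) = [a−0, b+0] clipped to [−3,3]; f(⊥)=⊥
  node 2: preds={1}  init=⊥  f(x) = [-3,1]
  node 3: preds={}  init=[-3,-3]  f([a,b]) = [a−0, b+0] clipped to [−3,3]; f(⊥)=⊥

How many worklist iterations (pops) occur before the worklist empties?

5

Worklist (5 pops):
  #1 pop 0: in=⊥ → [0,2] (was ⊥); enqueue []
  #2 pop 1: in=[0,2] → [0,2] (was ⊥); enqueue [0]
  #3 pop 2: in=[0,2] → [-3,1] (was ⊥); enqueue []
  #4 pop 3: in=⊥ → [-3,-3] (no change)
  #5 pop 0: in=[0,2] → [0,2] (no change)

Fixpoint:
  val[0] = [0,2]
  val[1] = [0,2]
  val[2] = [-3,1]
  val[3] = [-3,-3]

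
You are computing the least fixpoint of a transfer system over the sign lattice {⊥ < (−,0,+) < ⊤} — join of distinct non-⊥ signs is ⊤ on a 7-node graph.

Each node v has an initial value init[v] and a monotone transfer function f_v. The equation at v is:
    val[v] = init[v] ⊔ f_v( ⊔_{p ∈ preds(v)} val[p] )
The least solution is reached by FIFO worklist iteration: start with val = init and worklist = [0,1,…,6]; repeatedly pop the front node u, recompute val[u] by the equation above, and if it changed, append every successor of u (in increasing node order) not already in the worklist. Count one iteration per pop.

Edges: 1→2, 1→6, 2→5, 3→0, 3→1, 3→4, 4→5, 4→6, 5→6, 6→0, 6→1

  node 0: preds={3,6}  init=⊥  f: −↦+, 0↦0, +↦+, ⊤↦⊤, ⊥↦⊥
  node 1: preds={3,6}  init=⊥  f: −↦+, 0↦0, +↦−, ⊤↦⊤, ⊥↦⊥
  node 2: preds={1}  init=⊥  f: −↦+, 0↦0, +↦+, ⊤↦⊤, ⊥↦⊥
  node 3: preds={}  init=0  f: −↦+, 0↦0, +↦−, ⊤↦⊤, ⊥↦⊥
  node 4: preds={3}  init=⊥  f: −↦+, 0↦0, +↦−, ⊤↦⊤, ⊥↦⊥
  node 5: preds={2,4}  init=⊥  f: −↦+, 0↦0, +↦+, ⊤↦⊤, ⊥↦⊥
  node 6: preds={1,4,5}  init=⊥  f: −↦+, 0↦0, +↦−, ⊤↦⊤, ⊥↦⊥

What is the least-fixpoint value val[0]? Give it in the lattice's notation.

Trace (9 dequeues):
  [1] u=0 | in 0 | out 0 | prev ⊥ | push {}
  [2] u=1 | in 0 | out 0 | prev ⊥ | push {}
  [3] u=2 | in 0 | out 0 | prev ⊥ | push {}
  [4] u=3 | in ⊥ | out 0 | ==
  [5] u=4 | in 0 | out 0 | prev ⊥ | push {}
  [6] u=5 | in 0 | out 0 | prev ⊥ | push {}
  [7] u=6 | in 0 | out 0 | prev ⊥ | push {0,1}
  [8] u=0 | in 0 | out 0 | ==
  [9] u=1 | in 0 | out 0 | ==

Converged values:
  [0] 0
  [1] 0
  [2] 0
  [3] 0
  [4] 0
  [5] 0
  [6] 0

0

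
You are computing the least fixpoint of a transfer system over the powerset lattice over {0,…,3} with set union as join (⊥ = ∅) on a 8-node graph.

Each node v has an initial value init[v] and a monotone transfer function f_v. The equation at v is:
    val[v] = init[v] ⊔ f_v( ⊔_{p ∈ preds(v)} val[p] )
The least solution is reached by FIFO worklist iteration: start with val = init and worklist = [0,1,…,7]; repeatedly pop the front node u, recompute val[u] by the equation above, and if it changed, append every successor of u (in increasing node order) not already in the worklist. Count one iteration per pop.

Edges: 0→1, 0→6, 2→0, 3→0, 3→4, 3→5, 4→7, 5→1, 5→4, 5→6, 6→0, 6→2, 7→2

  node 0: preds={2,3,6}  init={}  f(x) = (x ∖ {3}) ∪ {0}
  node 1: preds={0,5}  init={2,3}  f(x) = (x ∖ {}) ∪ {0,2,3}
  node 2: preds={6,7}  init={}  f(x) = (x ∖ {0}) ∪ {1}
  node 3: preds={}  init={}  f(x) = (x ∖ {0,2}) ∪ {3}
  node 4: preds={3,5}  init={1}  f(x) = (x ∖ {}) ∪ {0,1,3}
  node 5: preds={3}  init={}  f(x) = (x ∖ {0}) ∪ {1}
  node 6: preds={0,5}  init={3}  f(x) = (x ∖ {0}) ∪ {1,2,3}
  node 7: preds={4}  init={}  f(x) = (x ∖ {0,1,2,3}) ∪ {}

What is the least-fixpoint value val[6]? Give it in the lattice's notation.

Trace (14 dequeues):
  [1] u=0 | in {3} | out {0} | prev {} | push {}
  [2] u=1 | in {0} | out {0,2,3} | prev {2,3} | push {}
  [3] u=2 | in {3} | out {1,3} | prev {} | push {0}
  [4] u=3 | in {} | out {3} | prev {} | push {}
  [5] u=4 | in {3} | out {0,1,3} | prev {1} | push {}
  [6] u=5 | in {3} | out {1,3} | prev {} | push {1,4}
  [7] u=6 | in {0,1,3} | out {1,2,3} | prev {3} | push {2}
  [8] u=7 | in {0,1,3} | out {} | ==
  [9] u=0 | in {1,2,3} | out {0,1,2} | prev {0} | push {6}
  [10] u=1 | in {0,1,2,3} | out {0,1,2,3} | prev {0,2,3} | push {}
  [11] u=4 | in {1,3} | out {0,1,3} | ==
  [12] u=2 | in {1,2,3} | out {1,2,3} | prev {1,3} | push {0}
  [13] u=6 | in {0,1,2,3} | out {1,2,3} | ==
  [14] u=0 | in {1,2,3} | out {0,1,2} | ==

Converged values:
  [0] {0,1,2}
  [1] {0,1,2,3}
  [2] {1,2,3}
  [3] {3}
  [4] {0,1,3}
  [5] {1,3}
  [6] {1,2,3}
  [7] {}

{1,2,3}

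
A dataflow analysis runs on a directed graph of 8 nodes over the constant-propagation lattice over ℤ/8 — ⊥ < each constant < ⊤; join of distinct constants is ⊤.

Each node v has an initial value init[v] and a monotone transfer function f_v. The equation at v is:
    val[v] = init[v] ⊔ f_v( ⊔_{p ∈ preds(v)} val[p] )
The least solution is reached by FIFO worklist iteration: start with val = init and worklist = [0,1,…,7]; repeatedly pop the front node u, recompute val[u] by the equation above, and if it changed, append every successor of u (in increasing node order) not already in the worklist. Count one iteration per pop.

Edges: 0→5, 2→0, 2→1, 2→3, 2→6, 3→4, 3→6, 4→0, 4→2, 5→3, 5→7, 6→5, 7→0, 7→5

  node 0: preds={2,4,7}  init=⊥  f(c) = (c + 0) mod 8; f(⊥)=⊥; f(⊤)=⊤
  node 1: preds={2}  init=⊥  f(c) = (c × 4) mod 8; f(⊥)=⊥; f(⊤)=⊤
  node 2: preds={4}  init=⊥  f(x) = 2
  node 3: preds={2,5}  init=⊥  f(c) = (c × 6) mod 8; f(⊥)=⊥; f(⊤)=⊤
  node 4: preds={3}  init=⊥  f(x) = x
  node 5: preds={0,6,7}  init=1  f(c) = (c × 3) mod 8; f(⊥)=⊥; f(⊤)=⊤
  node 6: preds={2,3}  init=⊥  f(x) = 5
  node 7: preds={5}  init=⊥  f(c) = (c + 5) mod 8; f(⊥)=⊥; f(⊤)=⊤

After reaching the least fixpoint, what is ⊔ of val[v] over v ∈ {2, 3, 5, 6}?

Trace (16 dequeues):
  [1] u=0 | in ⊥ | out ⊥ | ==
  [2] u=1 | in ⊥ | out ⊥ | ==
  [3] u=2 | in ⊥ | out 2 | prev ⊥ | push {0,1}
  [4] u=3 | in ⊤ | out ⊤ | prev ⊥ | push {}
  [5] u=4 | in ⊤ | out ⊤ | prev ⊥ | push {2}
  [6] u=5 | in ⊥ | out 1 | ==
  [7] u=6 | in ⊤ | out 5 | prev ⊥ | push {5}
  [8] u=7 | in 1 | out 6 | prev ⊥ | push {}
  [9] u=0 | in ⊤ | out ⊤ | prev ⊥ | push {}
  [10] u=1 | in 2 | out 0 | prev ⊥ | push {}
  [11] u=2 | in ⊤ | out 2 | ==
  [12] u=5 | in ⊤ | out ⊤ | prev 1 | push {3,7}
  [13] u=3 | in ⊤ | out ⊤ | ==
  [14] u=7 | in ⊤ | out ⊤ | prev 6 | push {0,5}
  [15] u=0 | in ⊤ | out ⊤ | ==
  [16] u=5 | in ⊤ | out ⊤ | ==

Converged values:
  [0] ⊤
  [1] 0
  [2] 2
  [3] ⊤
  [4] ⊤
  [5] ⊤
  [6] 5
  [7] ⊤

⊤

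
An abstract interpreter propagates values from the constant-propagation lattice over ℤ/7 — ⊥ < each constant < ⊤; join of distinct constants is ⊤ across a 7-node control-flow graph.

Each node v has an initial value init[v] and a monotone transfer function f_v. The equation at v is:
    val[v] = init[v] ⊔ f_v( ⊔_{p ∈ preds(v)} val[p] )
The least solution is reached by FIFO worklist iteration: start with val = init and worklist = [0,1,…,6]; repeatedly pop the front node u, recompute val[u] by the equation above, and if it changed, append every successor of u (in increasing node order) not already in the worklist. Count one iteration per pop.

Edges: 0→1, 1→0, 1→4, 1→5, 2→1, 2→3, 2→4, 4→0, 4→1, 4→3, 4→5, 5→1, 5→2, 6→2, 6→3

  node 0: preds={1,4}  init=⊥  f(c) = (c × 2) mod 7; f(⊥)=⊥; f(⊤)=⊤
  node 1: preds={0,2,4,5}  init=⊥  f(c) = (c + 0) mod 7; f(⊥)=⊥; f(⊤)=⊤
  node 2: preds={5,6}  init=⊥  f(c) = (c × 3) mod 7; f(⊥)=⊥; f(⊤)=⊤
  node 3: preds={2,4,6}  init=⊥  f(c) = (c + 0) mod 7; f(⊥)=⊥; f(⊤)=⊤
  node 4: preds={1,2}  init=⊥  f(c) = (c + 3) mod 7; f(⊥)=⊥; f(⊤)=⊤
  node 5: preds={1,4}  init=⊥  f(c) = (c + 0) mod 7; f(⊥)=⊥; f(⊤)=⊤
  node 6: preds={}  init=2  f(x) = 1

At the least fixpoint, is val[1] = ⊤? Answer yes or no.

Worklist (17 pops):
  #1 pop 0: in=⊥ → ⊥ (no change)
  #2 pop 1: in=⊥ → ⊥ (no change)
  #3 pop 2: in=2 → 6 (was ⊥); enqueue [1]
  #4 pop 3: in=⊤ → ⊤ (was ⊥); enqueue []
  #5 pop 4: in=6 → 2 (was ⊥); enqueue [0,3]
  #6 pop 5: in=2 → 2 (was ⊥); enqueue [2]
  #7 pop 6: in=⊥ → ⊤ (was 2); enqueue []
  #8 pop 1: in=⊤ → ⊤ (was ⊥); enqueue [4,5]
  #9 pop 0: in=⊤ → ⊤ (was ⊥); enqueue [1]
  #10 pop 3: in=⊤ → ⊤ (no change)
  #11 pop 2: in=⊤ → ⊤ (was 6); enqueue [3]
  #12 pop 4: in=⊤ → ⊤ (was 2); enqueue [0]
  #13 pop 5: in=⊤ → ⊤ (was 2); enqueue [2]
  #14 pop 1: in=⊤ → ⊤ (no change)
  #15 pop 3: in=⊤ → ⊤ (no change)
  #16 pop 0: in=⊤ → ⊤ (no change)
  #17 pop 2: in=⊤ → ⊤ (no change)

Fixpoint:
  val[0] = ⊤
  val[1] = ⊤
  val[2] = ⊤
  val[3] = ⊤
  val[4] = ⊤
  val[5] = ⊤
  val[6] = ⊤

yes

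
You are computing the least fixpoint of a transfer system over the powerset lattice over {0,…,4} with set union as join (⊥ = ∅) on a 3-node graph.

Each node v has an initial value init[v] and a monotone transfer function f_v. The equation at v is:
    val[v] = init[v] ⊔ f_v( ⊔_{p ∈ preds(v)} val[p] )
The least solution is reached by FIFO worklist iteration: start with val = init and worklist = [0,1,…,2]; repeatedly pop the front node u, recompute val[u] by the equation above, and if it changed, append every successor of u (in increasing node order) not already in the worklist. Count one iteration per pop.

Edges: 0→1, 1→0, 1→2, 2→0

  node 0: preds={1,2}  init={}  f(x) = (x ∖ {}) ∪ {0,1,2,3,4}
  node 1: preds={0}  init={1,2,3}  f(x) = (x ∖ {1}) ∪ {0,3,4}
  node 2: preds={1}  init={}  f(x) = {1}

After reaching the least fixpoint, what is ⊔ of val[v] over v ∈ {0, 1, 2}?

{0,1,2,3,4}

Worklist (4 pops):
  #1 pop 0: in={1,2,3} → {0,1,2,3,4} (was {}); enqueue []
  #2 pop 1: in={0,1,2,3,4} → {0,1,2,3,4} (was {1,2,3}); enqueue [0]
  #3 pop 2: in={0,1,2,3,4} → {1} (was {}); enqueue []
  #4 pop 0: in={0,1,2,3,4} → {0,1,2,3,4} (no change)

Fixpoint:
  val[0] = {0,1,2,3,4}
  val[1] = {0,1,2,3,4}
  val[2] = {1}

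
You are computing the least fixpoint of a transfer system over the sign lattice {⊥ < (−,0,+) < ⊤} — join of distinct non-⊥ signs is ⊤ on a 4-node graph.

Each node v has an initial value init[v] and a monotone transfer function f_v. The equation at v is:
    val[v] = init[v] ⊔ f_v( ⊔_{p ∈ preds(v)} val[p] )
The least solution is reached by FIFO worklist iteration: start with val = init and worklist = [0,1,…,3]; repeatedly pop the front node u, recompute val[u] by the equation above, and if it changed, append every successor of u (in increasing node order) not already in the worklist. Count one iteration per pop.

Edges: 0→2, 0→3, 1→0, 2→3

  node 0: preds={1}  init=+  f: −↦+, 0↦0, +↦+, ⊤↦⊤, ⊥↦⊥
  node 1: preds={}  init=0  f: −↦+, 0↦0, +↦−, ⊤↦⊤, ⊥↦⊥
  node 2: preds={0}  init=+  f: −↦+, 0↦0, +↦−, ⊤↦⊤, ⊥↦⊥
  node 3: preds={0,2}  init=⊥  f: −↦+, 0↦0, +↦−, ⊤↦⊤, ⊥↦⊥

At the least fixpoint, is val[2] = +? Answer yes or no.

no

Worklist (4 pops):
  #1 pop 0: in=0 → ⊤ (was +); enqueue []
  #2 pop 1: in=⊥ → 0 (no change)
  #3 pop 2: in=⊤ → ⊤ (was +); enqueue []
  #4 pop 3: in=⊤ → ⊤ (was ⊥); enqueue []

Fixpoint:
  val[0] = ⊤
  val[1] = 0
  val[2] = ⊤
  val[3] = ⊤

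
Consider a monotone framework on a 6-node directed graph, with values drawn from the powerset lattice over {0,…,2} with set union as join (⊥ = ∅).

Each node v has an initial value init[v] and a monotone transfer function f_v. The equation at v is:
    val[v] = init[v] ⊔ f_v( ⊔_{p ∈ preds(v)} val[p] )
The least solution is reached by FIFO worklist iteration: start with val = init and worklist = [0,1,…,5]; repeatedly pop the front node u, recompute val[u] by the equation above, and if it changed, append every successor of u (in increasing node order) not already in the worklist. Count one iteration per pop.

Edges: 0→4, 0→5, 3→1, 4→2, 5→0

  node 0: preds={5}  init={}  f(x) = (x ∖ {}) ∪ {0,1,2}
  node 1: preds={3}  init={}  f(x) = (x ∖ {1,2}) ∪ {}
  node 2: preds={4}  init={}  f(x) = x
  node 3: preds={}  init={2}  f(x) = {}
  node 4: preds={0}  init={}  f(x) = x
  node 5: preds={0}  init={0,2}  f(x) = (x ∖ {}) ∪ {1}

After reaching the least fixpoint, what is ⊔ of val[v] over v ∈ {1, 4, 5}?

Worklist (8 pops):
  #1 pop 0: in={0,2} → {0,1,2} (was {}); enqueue []
  #2 pop 1: in={2} → {} (no change)
  #3 pop 2: in={} → {} (no change)
  #4 pop 3: in={} → {2} (no change)
  #5 pop 4: in={0,1,2} → {0,1,2} (was {}); enqueue [2]
  #6 pop 5: in={0,1,2} → {0,1,2} (was {0,2}); enqueue [0]
  #7 pop 2: in={0,1,2} → {0,1,2} (was {}); enqueue []
  #8 pop 0: in={0,1,2} → {0,1,2} (no change)

Fixpoint:
  val[0] = {0,1,2}
  val[1] = {}
  val[2] = {0,1,2}
  val[3] = {2}
  val[4] = {0,1,2}
  val[5] = {0,1,2}

{0,1,2}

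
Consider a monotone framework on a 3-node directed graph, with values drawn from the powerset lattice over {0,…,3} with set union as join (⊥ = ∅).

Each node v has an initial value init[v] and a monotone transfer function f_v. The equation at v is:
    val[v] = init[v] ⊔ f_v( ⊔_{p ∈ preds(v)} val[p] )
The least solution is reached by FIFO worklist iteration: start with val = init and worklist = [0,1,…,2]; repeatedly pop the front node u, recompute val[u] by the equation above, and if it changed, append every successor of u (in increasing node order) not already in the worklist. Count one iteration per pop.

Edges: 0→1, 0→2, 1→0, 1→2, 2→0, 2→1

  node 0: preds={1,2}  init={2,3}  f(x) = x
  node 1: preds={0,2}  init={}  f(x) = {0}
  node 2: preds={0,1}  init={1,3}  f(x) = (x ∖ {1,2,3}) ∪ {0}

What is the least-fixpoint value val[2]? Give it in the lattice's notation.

Worklist (6 pops):
  #1 pop 0: in={1,3} → {1,2,3} (was {2,3}); enqueue []
  #2 pop 1: in={1,2,3} → {0} (was {}); enqueue [0]
  #3 pop 2: in={0,1,2,3} → {0,1,3} (was {1,3}); enqueue [1]
  #4 pop 0: in={0,1,3} → {0,1,2,3} (was {1,2,3}); enqueue [2]
  #5 pop 1: in={0,1,2,3} → {0} (no change)
  #6 pop 2: in={0,1,2,3} → {0,1,3} (no change)

Fixpoint:
  val[0] = {0,1,2,3}
  val[1] = {0}
  val[2] = {0,1,3}

{0,1,3}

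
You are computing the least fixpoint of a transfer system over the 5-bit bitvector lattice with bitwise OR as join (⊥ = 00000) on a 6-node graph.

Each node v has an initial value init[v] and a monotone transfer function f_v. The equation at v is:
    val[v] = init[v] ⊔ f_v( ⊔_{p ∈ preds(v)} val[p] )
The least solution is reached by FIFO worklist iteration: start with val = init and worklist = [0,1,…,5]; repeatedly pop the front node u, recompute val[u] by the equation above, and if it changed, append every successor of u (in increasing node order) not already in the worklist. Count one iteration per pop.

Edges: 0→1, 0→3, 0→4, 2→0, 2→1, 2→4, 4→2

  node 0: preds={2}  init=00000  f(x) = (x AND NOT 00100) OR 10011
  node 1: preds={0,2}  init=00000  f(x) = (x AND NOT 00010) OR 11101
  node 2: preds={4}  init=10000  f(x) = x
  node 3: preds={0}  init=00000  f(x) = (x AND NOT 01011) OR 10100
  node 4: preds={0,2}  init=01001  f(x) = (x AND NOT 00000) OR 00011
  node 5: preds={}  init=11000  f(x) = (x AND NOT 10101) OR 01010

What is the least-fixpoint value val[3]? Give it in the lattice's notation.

10100

Iteration log — 13 steps:
  step 1. node 0  ⊔preds=10000  new=10011  old=00000  +wl: 
  step 2. node 1  ⊔preds=10011  new=11101  old=00000  +wl: 
  step 3. node 2  ⊔preds=01001  new=11001  old=10000  +wl: 0,1
  step 4. node 3  ⊔preds=10011  new=10100  old=00000  +wl: 
  step 5. node 4  ⊔preds=11011  new=11011  old=01001  +wl: 2
  step 6. node 5  ⊔preds=00000  new=11010  old=11000  +wl: 
  step 7. node 0  ⊔preds=11001  new=11011  old=10011  +wl: 3,4
  step 8. node 1  ⊔preds=11011  new=11101  stable
  step 9. node 2  ⊔preds=11011  new=11011  old=11001  +wl: 0,1
  step 10. node 3  ⊔preds=11011  new=10100  stable
  step 11. node 4  ⊔preds=11011  new=11011  stable
  step 12. node 0  ⊔preds=11011  new=11011  stable
  step 13. node 1  ⊔preds=11011  new=11101  stable

Least fixpoint reached:
  node 0: 11011
  node 1: 11101
  node 2: 11011
  node 3: 10100
  node 4: 11011
  node 5: 11010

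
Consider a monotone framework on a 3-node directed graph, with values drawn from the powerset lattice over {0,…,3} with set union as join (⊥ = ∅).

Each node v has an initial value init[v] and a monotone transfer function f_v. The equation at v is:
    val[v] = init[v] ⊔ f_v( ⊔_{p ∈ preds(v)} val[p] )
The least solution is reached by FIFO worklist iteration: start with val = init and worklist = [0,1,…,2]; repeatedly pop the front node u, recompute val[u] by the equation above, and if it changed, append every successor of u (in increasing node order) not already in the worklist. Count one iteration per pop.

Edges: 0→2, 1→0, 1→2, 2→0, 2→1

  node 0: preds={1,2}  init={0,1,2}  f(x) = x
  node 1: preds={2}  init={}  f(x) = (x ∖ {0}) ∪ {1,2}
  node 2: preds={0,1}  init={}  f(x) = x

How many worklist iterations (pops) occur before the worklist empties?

Trace (5 dequeues):
  [1] u=0 | in {} | out {0,1,2} | ==
  [2] u=1 | in {} | out {1,2} | prev {} | push {0}
  [3] u=2 | in {0,1,2} | out {0,1,2} | prev {} | push {1}
  [4] u=0 | in {0,1,2} | out {0,1,2} | ==
  [5] u=1 | in {0,1,2} | out {1,2} | ==

Converged values:
  [0] {0,1,2}
  [1] {1,2}
  [2] {0,1,2}

5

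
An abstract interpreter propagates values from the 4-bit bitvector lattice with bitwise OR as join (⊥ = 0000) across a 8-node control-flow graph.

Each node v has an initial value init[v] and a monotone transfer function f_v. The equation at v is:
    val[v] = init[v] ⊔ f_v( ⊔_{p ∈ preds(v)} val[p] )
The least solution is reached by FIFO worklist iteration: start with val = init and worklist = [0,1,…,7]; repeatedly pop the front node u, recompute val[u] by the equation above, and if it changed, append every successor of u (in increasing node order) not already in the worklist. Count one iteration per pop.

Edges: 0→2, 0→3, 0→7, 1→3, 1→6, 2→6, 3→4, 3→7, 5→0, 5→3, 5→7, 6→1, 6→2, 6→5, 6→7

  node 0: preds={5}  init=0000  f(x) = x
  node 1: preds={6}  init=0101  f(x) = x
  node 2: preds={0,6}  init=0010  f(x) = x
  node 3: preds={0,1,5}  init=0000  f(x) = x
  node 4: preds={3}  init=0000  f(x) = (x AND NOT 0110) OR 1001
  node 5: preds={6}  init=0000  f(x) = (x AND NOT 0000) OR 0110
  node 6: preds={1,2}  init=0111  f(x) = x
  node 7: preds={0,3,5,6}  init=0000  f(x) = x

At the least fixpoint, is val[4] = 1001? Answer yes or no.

yes

Worklist (12 pops):
  #1 pop 0: in=0000 → 0000 (no change)
  #2 pop 1: in=0111 → 0111 (was 0101); enqueue []
  #3 pop 2: in=0111 → 0111 (was 0010); enqueue []
  #4 pop 3: in=0111 → 0111 (was 0000); enqueue []
  #5 pop 4: in=0111 → 1001 (was 0000); enqueue []
  #6 pop 5: in=0111 → 0111 (was 0000); enqueue [0,3]
  #7 pop 6: in=0111 → 0111 (no change)
  #8 pop 7: in=0111 → 0111 (was 0000); enqueue []
  #9 pop 0: in=0111 → 0111 (was 0000); enqueue [2,7]
  #10 pop 3: in=0111 → 0111 (no change)
  #11 pop 2: in=0111 → 0111 (no change)
  #12 pop 7: in=0111 → 0111 (no change)

Fixpoint:
  val[0] = 0111
  val[1] = 0111
  val[2] = 0111
  val[3] = 0111
  val[4] = 1001
  val[5] = 0111
  val[6] = 0111
  val[7] = 0111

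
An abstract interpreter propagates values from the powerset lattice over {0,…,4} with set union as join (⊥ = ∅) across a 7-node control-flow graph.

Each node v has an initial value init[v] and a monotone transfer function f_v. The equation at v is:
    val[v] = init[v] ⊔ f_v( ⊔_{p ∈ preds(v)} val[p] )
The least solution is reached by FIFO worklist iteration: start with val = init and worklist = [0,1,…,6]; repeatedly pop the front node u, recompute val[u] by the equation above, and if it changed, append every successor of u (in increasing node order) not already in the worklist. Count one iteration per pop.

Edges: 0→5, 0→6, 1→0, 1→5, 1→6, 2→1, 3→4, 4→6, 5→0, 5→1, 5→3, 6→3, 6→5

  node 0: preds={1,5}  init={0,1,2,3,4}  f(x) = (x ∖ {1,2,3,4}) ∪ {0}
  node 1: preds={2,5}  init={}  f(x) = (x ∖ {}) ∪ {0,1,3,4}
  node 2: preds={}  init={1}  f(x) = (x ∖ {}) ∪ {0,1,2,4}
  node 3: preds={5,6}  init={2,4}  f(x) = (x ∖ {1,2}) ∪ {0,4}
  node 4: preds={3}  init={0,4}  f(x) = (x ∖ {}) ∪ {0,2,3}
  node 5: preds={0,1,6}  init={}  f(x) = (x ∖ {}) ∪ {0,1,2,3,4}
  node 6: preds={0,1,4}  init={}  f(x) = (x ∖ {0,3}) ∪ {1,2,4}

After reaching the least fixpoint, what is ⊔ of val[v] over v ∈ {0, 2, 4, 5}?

Iteration log — 14 steps:
  step 1. node 0  ⊔preds={}  new={0,1,2,3,4}  stable
  step 2. node 1  ⊔preds={1}  new={0,1,3,4}  old={}  +wl: 0
  step 3. node 2  ⊔preds={}  new={0,1,2,4}  old={1}  +wl: 1
  step 4. node 3  ⊔preds={}  new={0,2,4}  old={2,4}  +wl: 
  step 5. node 4  ⊔preds={0,2,4}  new={0,2,3,4}  old={0,4}  +wl: 
  step 6. node 5  ⊔preds={0,1,2,3,4}  new={0,1,2,3,4}  old={}  +wl: 3
  step 7. node 6  ⊔preds={0,1,2,3,4}  new={1,2,4}  old={}  +wl: 5
  step 8. node 0  ⊔preds={0,1,2,3,4}  new={0,1,2,3,4}  stable
  step 9. node 1  ⊔preds={0,1,2,3,4}  new={0,1,2,3,4}  old={0,1,3,4}  +wl: 0,6
  step 10. node 3  ⊔preds={0,1,2,3,4}  new={0,2,3,4}  old={0,2,4}  +wl: 4
  step 11. node 5  ⊔preds={0,1,2,3,4}  new={0,1,2,3,4}  stable
  step 12. node 0  ⊔preds={0,1,2,3,4}  new={0,1,2,3,4}  stable
  step 13. node 6  ⊔preds={0,1,2,3,4}  new={1,2,4}  stable
  step 14. node 4  ⊔preds={0,2,3,4}  new={0,2,3,4}  stable

Least fixpoint reached:
  node 0: {0,1,2,3,4}
  node 1: {0,1,2,3,4}
  node 2: {0,1,2,4}
  node 3: {0,2,3,4}
  node 4: {0,2,3,4}
  node 5: {0,1,2,3,4}
  node 6: {1,2,4}

{0,1,2,3,4}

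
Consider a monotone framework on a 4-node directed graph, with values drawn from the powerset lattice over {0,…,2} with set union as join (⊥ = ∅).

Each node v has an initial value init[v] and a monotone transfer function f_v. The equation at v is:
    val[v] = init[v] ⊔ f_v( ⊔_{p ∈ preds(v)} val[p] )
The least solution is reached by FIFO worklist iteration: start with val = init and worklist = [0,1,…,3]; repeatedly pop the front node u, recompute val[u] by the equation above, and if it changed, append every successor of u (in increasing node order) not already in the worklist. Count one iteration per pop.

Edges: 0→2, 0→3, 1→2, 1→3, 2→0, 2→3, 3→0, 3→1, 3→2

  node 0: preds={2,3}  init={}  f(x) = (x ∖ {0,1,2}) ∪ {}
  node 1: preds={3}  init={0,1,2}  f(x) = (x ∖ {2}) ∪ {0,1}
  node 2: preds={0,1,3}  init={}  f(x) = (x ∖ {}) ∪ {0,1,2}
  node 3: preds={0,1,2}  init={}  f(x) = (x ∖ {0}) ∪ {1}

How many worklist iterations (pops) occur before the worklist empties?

Iteration log — 7 steps:
  step 1. node 0  ⊔preds={}  new={}  stable
  step 2. node 1  ⊔preds={}  new={0,1,2}  stable
  step 3. node 2  ⊔preds={0,1,2}  new={0,1,2}  old={}  +wl: 0
  step 4. node 3  ⊔preds={0,1,2}  new={1,2}  old={}  +wl: 1,2
  step 5. node 0  ⊔preds={0,1,2}  new={}  stable
  step 6. node 1  ⊔preds={1,2}  new={0,1,2}  stable
  step 7. node 2  ⊔preds={0,1,2}  new={0,1,2}  stable

Least fixpoint reached:
  node 0: {}
  node 1: {0,1,2}
  node 2: {0,1,2}
  node 3: {1,2}

7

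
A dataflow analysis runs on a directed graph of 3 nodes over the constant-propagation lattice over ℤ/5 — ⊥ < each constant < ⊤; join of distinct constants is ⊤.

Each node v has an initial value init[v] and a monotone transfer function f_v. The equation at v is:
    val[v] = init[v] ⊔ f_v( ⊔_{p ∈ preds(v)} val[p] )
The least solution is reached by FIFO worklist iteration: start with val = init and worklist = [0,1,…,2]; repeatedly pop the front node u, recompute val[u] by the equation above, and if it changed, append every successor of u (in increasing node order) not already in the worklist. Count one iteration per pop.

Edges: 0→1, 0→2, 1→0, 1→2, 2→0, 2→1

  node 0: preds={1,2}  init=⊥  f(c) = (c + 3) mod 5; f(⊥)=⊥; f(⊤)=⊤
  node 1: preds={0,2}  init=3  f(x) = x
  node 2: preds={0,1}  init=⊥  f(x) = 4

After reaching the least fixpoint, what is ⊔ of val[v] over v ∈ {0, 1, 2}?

⊤

Worklist (6 pops):
  #1 pop 0: in=3 → 1 (was ⊥); enqueue []
  #2 pop 1: in=1 → ⊤ (was 3); enqueue [0]
  #3 pop 2: in=⊤ → 4 (was ⊥); enqueue [1]
  #4 pop 0: in=⊤ → ⊤ (was 1); enqueue [2]
  #5 pop 1: in=⊤ → ⊤ (no change)
  #6 pop 2: in=⊤ → 4 (no change)

Fixpoint:
  val[0] = ⊤
  val[1] = ⊤
  val[2] = 4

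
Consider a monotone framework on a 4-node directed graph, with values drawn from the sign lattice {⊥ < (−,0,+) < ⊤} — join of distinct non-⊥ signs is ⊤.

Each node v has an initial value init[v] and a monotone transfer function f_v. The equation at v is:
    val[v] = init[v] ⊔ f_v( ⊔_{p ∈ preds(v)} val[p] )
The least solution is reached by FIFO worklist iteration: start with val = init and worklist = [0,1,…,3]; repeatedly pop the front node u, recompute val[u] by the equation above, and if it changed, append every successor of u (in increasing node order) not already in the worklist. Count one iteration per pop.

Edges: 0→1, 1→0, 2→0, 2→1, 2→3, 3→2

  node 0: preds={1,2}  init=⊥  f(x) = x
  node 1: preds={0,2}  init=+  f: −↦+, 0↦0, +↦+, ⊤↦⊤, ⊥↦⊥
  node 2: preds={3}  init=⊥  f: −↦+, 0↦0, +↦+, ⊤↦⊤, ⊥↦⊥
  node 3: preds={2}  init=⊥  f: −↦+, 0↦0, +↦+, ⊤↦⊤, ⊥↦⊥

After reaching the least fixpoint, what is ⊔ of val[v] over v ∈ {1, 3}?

Worklist (4 pops):
  #1 pop 0: in=+ → + (was ⊥); enqueue []
  #2 pop 1: in=+ → + (no change)
  #3 pop 2: in=⊥ → ⊥ (no change)
  #4 pop 3: in=⊥ → ⊥ (no change)

Fixpoint:
  val[0] = +
  val[1] = +
  val[2] = ⊥
  val[3] = ⊥

+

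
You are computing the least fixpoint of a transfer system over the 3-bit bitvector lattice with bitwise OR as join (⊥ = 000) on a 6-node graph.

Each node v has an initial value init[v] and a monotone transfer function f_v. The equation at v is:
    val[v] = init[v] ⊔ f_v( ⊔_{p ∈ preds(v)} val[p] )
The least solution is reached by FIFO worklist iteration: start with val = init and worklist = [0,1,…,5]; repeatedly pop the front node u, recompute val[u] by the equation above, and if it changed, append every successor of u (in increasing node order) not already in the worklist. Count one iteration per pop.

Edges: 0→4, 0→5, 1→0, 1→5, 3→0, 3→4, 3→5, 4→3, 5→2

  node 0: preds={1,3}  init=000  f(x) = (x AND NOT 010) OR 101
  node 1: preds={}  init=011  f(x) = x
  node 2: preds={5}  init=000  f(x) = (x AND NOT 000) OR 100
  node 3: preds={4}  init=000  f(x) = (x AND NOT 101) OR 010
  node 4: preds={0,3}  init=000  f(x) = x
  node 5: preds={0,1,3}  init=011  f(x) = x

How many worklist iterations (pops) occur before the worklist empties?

Iteration log — 9 steps:
  step 1. node 0  ⊔preds=011  new=101  old=000  +wl: 
  step 2. node 1  ⊔preds=000  new=011  stable
  step 3. node 2  ⊔preds=011  new=111  old=000  +wl: 
  step 4. node 3  ⊔preds=000  new=010  old=000  +wl: 0
  step 5. node 4  ⊔preds=111  new=111  old=000  +wl: 3
  step 6. node 5  ⊔preds=111  new=111  old=011  +wl: 2
  step 7. node 0  ⊔preds=011  new=101  stable
  step 8. node 3  ⊔preds=111  new=010  stable
  step 9. node 2  ⊔preds=111  new=111  stable

Least fixpoint reached:
  node 0: 101
  node 1: 011
  node 2: 111
  node 3: 010
  node 4: 111
  node 5: 111

9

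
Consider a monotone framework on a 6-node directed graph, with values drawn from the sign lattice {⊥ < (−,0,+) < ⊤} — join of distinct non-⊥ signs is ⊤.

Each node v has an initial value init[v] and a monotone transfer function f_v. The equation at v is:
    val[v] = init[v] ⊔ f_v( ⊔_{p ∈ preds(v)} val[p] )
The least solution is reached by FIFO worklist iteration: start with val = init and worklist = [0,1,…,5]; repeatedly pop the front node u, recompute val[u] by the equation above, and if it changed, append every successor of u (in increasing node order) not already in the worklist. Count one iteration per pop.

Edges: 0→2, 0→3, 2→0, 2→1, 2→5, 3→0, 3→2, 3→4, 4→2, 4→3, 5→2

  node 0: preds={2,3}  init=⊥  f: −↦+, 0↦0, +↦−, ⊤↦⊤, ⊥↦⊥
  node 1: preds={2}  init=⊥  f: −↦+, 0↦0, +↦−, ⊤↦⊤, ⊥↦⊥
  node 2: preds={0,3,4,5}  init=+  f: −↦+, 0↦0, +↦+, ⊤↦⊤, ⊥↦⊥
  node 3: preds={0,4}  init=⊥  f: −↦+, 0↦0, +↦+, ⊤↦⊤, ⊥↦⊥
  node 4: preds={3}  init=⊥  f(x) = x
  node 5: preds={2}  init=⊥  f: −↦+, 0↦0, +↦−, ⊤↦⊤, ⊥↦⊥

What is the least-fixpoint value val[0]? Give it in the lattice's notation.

Worklist (16 pops):
  #1 pop 0: in=+ → − (was ⊥); enqueue []
  #2 pop 1: in=+ → − (was ⊥); enqueue []
  #3 pop 2: in=− → + (no change)
  #4 pop 3: in=− → + (was ⊥); enqueue [0,2]
  #5 pop 4: in=+ → + (was ⊥); enqueue [3]
  #6 pop 5: in=+ → − (was ⊥); enqueue []
  #7 pop 0: in=+ → − (no change)
  #8 pop 2: in=⊤ → ⊤ (was +); enqueue [0,1,5]
  #9 pop 3: in=⊤ → ⊤ (was +); enqueue [2,4]
  #10 pop 0: in=⊤ → ⊤ (was −); enqueue [3]
  #11 pop 1: in=⊤ → ⊤ (was −); enqueue []
  #12 pop 5: in=⊤ → ⊤ (was −); enqueue []
  #13 pop 2: in=⊤ → ⊤ (no change)
  #14 pop 4: in=⊤ → ⊤ (was +); enqueue [2]
  #15 pop 3: in=⊤ → ⊤ (no change)
  #16 pop 2: in=⊤ → ⊤ (no change)

Fixpoint:
  val[0] = ⊤
  val[1] = ⊤
  val[2] = ⊤
  val[3] = ⊤
  val[4] = ⊤
  val[5] = ⊤

⊤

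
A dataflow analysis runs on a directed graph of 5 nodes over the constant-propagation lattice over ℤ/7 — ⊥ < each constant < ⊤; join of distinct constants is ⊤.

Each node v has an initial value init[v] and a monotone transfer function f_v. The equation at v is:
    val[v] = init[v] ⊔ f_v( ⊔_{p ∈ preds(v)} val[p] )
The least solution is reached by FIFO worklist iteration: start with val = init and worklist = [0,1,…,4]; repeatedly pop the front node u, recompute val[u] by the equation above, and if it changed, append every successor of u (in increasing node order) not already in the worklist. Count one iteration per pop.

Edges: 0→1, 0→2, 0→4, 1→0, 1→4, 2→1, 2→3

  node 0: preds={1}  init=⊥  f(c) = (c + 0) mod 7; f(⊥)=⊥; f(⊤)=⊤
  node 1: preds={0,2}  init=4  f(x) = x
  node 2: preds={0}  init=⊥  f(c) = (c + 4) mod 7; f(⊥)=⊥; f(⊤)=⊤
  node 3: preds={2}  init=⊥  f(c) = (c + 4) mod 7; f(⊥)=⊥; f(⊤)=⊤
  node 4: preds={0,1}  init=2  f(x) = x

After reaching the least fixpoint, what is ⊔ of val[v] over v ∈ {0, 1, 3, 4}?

⊤

Worklist (12 pops):
  #1 pop 0: in=4 → 4 (was ⊥); enqueue []
  #2 pop 1: in=4 → 4 (no change)
  #3 pop 2: in=4 → 1 (was ⊥); enqueue [1]
  #4 pop 3: in=1 → 5 (was ⊥); enqueue []
  #5 pop 4: in=4 → ⊤ (was 2); enqueue []
  #6 pop 1: in=⊤ → ⊤ (was 4); enqueue [0,4]
  #7 pop 0: in=⊤ → ⊤ (was 4); enqueue [1,2]
  #8 pop 4: in=⊤ → ⊤ (no change)
  #9 pop 1: in=⊤ → ⊤ (no change)
  #10 pop 2: in=⊤ → ⊤ (was 1); enqueue [1,3]
  #11 pop 1: in=⊤ → ⊤ (no change)
  #12 pop 3: in=⊤ → ⊤ (was 5); enqueue []

Fixpoint:
  val[0] = ⊤
  val[1] = ⊤
  val[2] = ⊤
  val[3] = ⊤
  val[4] = ⊤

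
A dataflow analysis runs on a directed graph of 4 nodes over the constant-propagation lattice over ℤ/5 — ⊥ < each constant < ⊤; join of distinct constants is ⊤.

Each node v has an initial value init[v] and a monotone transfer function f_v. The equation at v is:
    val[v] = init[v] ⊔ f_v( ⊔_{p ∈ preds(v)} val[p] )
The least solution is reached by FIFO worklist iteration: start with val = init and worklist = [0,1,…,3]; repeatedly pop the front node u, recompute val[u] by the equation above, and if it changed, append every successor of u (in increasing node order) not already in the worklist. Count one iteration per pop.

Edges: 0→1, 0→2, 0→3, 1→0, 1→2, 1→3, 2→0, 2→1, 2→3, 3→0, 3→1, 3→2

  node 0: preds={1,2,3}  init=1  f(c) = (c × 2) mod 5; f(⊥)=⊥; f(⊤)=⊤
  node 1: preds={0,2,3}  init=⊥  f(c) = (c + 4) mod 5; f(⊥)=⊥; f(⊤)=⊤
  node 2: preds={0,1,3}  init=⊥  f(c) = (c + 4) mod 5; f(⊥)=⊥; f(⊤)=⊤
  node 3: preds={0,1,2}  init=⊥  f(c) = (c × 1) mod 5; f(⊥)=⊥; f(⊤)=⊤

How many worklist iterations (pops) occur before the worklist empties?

9

Iteration log — 9 steps:
  step 1. node 0  ⊔preds=⊥  new=1  stable
  step 2. node 1  ⊔preds=1  new=0  old=⊥  +wl: 0
  step 3. node 2  ⊔preds=⊤  new=⊤  old=⊥  +wl: 1
  step 4. node 3  ⊔preds=⊤  new=⊤  old=⊥  +wl: 2
  step 5. node 0  ⊔preds=⊤  new=⊤  old=1  +wl: 3
  step 6. node 1  ⊔preds=⊤  new=⊤  old=0  +wl: 0
  step 7. node 2  ⊔preds=⊤  new=⊤  stable
  step 8. node 3  ⊔preds=⊤  new=⊤  stable
  step 9. node 0  ⊔preds=⊤  new=⊤  stable

Least fixpoint reached:
  node 0: ⊤
  node 1: ⊤
  node 2: ⊤
  node 3: ⊤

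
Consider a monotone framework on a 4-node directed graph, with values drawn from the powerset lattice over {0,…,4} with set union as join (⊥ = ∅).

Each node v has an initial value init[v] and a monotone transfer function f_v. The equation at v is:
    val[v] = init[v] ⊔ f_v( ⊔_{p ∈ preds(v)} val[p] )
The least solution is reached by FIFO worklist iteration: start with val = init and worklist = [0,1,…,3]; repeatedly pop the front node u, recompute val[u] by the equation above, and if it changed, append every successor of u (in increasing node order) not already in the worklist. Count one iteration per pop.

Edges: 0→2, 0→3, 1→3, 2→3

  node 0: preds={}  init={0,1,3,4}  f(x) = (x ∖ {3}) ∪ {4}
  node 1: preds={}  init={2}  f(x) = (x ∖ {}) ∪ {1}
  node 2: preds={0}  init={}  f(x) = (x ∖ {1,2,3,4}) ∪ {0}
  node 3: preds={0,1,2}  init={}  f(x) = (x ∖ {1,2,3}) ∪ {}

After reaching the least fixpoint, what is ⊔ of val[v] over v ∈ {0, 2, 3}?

Trace (4 dequeues):
  [1] u=0 | in {} | out {0,1,3,4} | ==
  [2] u=1 | in {} | out {1,2} | prev {2} | push {}
  [3] u=2 | in {0,1,3,4} | out {0} | prev {} | push {}
  [4] u=3 | in {0,1,2,3,4} | out {0,4} | prev {} | push {}

Converged values:
  [0] {0,1,3,4}
  [1] {1,2}
  [2] {0}
  [3] {0,4}

{0,1,3,4}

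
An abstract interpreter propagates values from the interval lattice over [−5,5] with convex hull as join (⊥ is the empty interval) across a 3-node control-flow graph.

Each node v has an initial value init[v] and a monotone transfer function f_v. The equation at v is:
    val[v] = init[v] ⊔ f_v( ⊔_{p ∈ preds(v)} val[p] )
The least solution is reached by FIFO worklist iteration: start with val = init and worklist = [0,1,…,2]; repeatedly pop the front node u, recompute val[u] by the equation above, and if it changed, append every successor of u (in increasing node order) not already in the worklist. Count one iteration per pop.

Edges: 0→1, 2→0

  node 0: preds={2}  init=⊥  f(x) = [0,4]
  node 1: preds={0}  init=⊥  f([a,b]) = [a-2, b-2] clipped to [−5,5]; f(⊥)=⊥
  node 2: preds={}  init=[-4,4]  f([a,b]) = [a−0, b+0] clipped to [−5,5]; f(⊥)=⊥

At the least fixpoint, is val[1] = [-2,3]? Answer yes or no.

Trace (3 dequeues):
  [1] u=0 | in [-4,4] | out [0,4] | prev ⊥ | push {}
  [2] u=1 | in [0,4] | out [-2,2] | prev ⊥ | push {}
  [3] u=2 | in ⊥ | out [-4,4] | ==

Converged values:
  [0] [0,4]
  [1] [-2,2]
  [2] [-4,4]

no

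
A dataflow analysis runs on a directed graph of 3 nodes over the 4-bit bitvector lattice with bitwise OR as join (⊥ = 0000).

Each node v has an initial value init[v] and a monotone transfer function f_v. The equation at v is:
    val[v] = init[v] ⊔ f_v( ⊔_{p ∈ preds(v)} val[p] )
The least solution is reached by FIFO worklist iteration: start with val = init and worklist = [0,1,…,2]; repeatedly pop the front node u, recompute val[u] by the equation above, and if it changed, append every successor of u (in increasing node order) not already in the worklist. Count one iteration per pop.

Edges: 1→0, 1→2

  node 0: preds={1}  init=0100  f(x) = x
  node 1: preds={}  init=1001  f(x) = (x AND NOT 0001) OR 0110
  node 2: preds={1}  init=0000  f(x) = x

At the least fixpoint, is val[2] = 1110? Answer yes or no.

Worklist (4 pops):
  #1 pop 0: in=1001 → 1101 (was 0100); enqueue []
  #2 pop 1: in=0000 → 1111 (was 1001); enqueue [0]
  #3 pop 2: in=1111 → 1111 (was 0000); enqueue []
  #4 pop 0: in=1111 → 1111 (was 1101); enqueue []

Fixpoint:
  val[0] = 1111
  val[1] = 1111
  val[2] = 1111

no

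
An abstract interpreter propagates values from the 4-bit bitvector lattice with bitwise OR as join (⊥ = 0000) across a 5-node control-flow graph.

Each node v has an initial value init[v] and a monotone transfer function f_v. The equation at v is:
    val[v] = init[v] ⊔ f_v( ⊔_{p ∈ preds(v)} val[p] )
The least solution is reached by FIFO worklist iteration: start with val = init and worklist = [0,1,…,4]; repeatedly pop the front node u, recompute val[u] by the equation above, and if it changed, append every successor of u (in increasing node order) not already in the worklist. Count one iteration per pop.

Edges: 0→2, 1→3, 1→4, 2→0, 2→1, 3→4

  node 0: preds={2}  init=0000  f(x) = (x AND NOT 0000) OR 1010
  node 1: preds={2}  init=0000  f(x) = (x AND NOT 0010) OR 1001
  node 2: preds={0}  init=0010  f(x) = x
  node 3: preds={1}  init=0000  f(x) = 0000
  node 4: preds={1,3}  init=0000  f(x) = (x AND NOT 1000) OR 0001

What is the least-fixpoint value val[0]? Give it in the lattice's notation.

1010

Worklist (7 pops):
  #1 pop 0: in=0010 → 1010 (was 0000); enqueue []
  #2 pop 1: in=0010 → 1001 (was 0000); enqueue []
  #3 pop 2: in=1010 → 1010 (was 0010); enqueue [0,1]
  #4 pop 3: in=1001 → 0000 (no change)
  #5 pop 4: in=1001 → 0001 (was 0000); enqueue []
  #6 pop 0: in=1010 → 1010 (no change)
  #7 pop 1: in=1010 → 1001 (no change)

Fixpoint:
  val[0] = 1010
  val[1] = 1001
  val[2] = 1010
  val[3] = 0000
  val[4] = 0001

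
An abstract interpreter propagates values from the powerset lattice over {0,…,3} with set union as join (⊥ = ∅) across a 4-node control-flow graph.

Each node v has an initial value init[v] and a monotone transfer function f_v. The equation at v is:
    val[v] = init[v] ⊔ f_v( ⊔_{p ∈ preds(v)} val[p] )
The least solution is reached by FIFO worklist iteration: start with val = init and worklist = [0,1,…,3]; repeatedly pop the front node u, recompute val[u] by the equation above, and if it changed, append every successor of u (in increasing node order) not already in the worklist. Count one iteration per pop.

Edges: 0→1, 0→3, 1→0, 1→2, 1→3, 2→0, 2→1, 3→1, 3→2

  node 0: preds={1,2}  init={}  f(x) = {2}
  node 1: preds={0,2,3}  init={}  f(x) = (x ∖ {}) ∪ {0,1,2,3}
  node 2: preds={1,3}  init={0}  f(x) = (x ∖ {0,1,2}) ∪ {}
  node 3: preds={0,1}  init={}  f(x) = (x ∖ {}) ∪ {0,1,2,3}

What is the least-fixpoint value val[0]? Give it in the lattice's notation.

Iteration log — 7 steps:
  step 1. node 0  ⊔preds={0}  new={2}  old={}  +wl: 
  step 2. node 1  ⊔preds={0,2}  new={0,1,2,3}  old={}  +wl: 0
  step 3. node 2  ⊔preds={0,1,2,3}  new={0,3}  old={0}  +wl: 1
  step 4. node 3  ⊔preds={0,1,2,3}  new={0,1,2,3}  old={}  +wl: 2
  step 5. node 0  ⊔preds={0,1,2,3}  new={2}  stable
  step 6. node 1  ⊔preds={0,1,2,3}  new={0,1,2,3}  stable
  step 7. node 2  ⊔preds={0,1,2,3}  new={0,3}  stable

Least fixpoint reached:
  node 0: {2}
  node 1: {0,1,2,3}
  node 2: {0,3}
  node 3: {0,1,2,3}

{2}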